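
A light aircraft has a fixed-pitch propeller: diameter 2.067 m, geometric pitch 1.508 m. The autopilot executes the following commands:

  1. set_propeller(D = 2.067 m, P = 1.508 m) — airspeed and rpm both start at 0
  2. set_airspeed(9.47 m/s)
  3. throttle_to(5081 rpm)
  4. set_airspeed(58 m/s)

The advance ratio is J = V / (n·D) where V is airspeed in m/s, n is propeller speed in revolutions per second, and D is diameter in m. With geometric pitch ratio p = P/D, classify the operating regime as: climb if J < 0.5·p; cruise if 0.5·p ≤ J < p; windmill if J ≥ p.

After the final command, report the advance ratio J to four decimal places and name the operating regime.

set_propeller: D = 2.067 m, P = 1.508 m (p = P/D = 0.729560); state ← (V=0, rpm=0)
set_airspeed(9.47): V ← 9.47 m/s
throttle_to(5081): rpm ← 5081
set_airspeed(58): V ← 58 m/s
final state: V = 58 m/s, rpm = 5081 → n = rpm/60 = 84.683333 rev/s
J = V / (n·D) = 58 / (84.683333 × 2.067) = 0.331352
regime bands: climb J<0.3648 | cruise [0.3648, 0.7296) | windmill J≥0.7296
J = 0.3314 → climb

J = 0.3314, regime = climb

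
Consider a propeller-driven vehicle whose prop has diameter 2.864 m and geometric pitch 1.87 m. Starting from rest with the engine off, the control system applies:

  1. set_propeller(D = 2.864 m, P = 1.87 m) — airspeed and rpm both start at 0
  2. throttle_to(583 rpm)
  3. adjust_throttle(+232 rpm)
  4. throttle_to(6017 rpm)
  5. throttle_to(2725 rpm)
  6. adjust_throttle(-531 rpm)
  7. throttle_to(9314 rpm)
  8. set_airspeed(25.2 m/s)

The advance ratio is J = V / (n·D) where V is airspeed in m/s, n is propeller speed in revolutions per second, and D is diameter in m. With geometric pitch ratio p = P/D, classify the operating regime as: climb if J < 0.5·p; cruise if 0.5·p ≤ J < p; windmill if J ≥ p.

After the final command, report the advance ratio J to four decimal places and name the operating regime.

J = 0.0567, regime = climb

set_propeller: D = 2.864 m, P = 1.87 m (p = P/D = 0.652933); state ← (V=0, rpm=0)
throttle_to(583): rpm ← 583
adjust_throttle(+232): rpm ← 583 +232 = 815
throttle_to(6017): rpm ← 6017
throttle_to(2725): rpm ← 2725
adjust_throttle(-531): rpm ← 2725 -531 = 2194
throttle_to(9314): rpm ← 9314
set_airspeed(25.2): V ← 25.2 m/s
final state: V = 25.2 m/s, rpm = 9314 → n = rpm/60 = 155.233333 rev/s
J = V / (n·D) = 25.2 / (155.233333 × 2.864) = 0.056682
regime bands: climb J<0.3265 | cruise [0.3265, 0.6529) | windmill J≥0.6529
J = 0.0567 → climb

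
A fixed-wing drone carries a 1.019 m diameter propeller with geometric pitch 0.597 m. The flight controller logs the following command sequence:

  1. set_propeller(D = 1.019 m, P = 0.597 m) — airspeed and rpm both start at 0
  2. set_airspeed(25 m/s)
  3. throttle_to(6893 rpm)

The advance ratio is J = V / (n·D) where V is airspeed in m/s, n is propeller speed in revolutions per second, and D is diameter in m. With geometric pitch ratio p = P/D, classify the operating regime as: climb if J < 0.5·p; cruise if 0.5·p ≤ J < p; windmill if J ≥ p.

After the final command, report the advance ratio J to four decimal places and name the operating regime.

set_propeller: D = 1.019 m, P = 0.597 m (p = P/D = 0.585868); state ← (V=0, rpm=0)
set_airspeed(25): V ← 25 m/s
throttle_to(6893): rpm ← 6893
final state: V = 25 m/s, rpm = 6893 → n = rpm/60 = 114.883333 rev/s
J = V / (n·D) = 25 / (114.883333 × 1.019) = 0.213555
regime bands: climb J<0.2929 | cruise [0.2929, 0.5859) | windmill J≥0.5859
J = 0.2136 → climb

J = 0.2136, regime = climb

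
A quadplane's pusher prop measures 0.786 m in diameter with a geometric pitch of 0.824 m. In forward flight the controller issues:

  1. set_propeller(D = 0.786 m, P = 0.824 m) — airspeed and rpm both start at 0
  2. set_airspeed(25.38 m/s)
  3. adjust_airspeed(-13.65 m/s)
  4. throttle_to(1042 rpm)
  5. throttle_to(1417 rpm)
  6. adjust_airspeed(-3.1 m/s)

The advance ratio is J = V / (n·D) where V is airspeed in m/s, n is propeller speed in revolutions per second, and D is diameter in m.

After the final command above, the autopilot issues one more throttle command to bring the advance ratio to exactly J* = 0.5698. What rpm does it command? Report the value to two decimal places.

rpm = 1156.16

set_propeller: D = 0.786 m, P = 0.824 m (p = P/D = 1.048346); state ← (V=0, rpm=0)
set_airspeed(25.38): V ← 25.38 m/s
adjust_airspeed(-13.65): V ← 25.38 -13.65 = 11.73 m/s
throttle_to(1042): rpm ← 1042
throttle_to(1417): rpm ← 1417
adjust_airspeed(-3.1): V ← 11.73 -3.1 = 8.63 m/s
final state: V = 8.63 m/s, rpm = 1417 → n = rpm/60 = 23.616667 rev/s
target J* = 0.5698; solve J* = V/(n·D) for n: n = V/(J*·D) = 8.63/(0.5698 × 0.786) = 19.269294 rev/s
rpm = 60·n = 1156.157645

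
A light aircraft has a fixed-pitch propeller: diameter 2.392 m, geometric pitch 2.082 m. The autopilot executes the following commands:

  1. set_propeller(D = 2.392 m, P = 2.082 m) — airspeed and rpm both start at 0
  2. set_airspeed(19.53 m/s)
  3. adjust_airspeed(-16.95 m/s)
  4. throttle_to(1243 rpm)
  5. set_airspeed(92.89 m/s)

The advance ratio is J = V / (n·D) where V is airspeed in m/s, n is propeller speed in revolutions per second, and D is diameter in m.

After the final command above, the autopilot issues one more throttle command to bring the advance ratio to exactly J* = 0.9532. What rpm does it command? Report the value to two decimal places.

set_propeller: D = 2.392 m, P = 2.082 m (p = P/D = 0.870401); state ← (V=0, rpm=0)
set_airspeed(19.53): V ← 19.53 m/s
adjust_airspeed(-16.95): V ← 19.53 -16.95 = 2.58 m/s
throttle_to(1243): rpm ← 1243
set_airspeed(92.89): V ← 92.89 m/s
final state: V = 92.89 m/s, rpm = 1243 → n = rpm/60 = 20.716667 rev/s
target J* = 0.9532; solve J* = V/(n·D) for n: n = V/(J*·D) = 92.89/(0.9532 × 2.392) = 40.740256 rev/s
rpm = 60·n = 2444.415361

rpm = 2444.42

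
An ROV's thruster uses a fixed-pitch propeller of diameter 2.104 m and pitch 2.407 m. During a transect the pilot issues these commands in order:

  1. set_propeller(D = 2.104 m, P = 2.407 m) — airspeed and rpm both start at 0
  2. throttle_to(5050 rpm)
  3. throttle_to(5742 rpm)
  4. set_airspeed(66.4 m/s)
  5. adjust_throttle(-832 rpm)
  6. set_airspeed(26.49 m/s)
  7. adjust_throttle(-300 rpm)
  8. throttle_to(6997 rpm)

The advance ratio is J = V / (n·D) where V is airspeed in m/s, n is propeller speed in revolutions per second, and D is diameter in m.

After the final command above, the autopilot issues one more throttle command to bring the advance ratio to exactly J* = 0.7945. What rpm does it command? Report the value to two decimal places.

set_propeller: D = 2.104 m, P = 2.407 m (p = P/D = 1.144011); state ← (V=0, rpm=0)
throttle_to(5050): rpm ← 5050
throttle_to(5742): rpm ← 5742
set_airspeed(66.4): V ← 66.4 m/s
adjust_throttle(-832): rpm ← 5742 -832 = 4910
set_airspeed(26.49): V ← 26.49 m/s
adjust_throttle(-300): rpm ← 4910 -300 = 4610
throttle_to(6997): rpm ← 6997
final state: V = 26.49 m/s, rpm = 6997 → n = rpm/60 = 116.616667 rev/s
target J* = 0.7945; solve J* = V/(n·D) for n: n = V/(J*·D) = 26.49/(0.7945 × 2.104) = 15.846827 rev/s
rpm = 60·n = 950.809630

rpm = 950.81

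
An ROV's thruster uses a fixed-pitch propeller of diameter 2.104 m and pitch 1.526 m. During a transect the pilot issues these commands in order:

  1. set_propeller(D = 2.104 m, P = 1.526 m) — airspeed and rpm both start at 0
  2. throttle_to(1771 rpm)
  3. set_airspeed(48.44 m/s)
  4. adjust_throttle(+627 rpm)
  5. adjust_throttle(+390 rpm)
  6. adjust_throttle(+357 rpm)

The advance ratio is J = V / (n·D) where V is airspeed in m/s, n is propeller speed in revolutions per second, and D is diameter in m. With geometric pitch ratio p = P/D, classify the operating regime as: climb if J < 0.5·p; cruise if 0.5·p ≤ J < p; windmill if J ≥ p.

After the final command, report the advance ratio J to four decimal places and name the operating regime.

J = 0.4392, regime = cruise

set_propeller: D = 2.104 m, P = 1.526 m (p = P/D = 0.725285); state ← (V=0, rpm=0)
throttle_to(1771): rpm ← 1771
set_airspeed(48.44): V ← 48.44 m/s
adjust_throttle(+627): rpm ← 1771 +627 = 2398
adjust_throttle(+390): rpm ← 2398 +390 = 2788
adjust_throttle(+357): rpm ← 2788 +357 = 3145
final state: V = 48.44 m/s, rpm = 3145 → n = rpm/60 = 52.416667 rev/s
J = V / (n·D) = 48.44 / (52.416667 × 2.104) = 0.439227
regime bands: climb J<0.3626 | cruise [0.3626, 0.7253) | windmill J≥0.7253
J = 0.4392 → cruise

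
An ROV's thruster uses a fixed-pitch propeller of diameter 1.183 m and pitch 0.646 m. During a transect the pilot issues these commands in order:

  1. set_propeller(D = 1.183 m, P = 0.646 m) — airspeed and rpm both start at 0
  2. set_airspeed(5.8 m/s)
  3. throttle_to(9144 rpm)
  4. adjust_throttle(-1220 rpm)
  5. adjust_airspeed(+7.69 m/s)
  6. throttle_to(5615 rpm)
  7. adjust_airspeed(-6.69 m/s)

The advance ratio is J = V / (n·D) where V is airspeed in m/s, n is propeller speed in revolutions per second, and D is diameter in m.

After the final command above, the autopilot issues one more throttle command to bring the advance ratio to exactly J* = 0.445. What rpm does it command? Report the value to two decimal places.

set_propeller: D = 1.183 m, P = 0.646 m (p = P/D = 0.546069); state ← (V=0, rpm=0)
set_airspeed(5.8): V ← 5.8 m/s
throttle_to(9144): rpm ← 9144
adjust_throttle(-1220): rpm ← 9144 -1220 = 7924
adjust_airspeed(+7.69): V ← 5.8 +7.69 = 13.49 m/s
throttle_to(5615): rpm ← 5615
adjust_airspeed(-6.69): V ← 13.49 -6.69 = 6.8 m/s
final state: V = 6.8 m/s, rpm = 5615 → n = rpm/60 = 93.583333 rev/s
target J* = 0.445; solve J* = V/(n·D) for n: n = V/(J*·D) = 6.8/(0.445 × 1.183) = 12.917074 rev/s
rpm = 60·n = 775.024457

rpm = 775.02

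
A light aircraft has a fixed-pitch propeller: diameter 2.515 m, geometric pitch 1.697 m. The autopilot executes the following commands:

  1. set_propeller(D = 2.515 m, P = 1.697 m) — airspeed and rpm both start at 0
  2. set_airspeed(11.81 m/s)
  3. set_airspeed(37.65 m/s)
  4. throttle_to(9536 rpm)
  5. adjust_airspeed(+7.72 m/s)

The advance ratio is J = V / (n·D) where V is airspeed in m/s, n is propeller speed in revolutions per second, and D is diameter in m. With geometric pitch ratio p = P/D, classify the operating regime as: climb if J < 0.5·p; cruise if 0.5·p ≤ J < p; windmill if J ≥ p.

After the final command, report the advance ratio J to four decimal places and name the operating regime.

J = 0.1135, regime = climb

set_propeller: D = 2.515 m, P = 1.697 m (p = P/D = 0.674751); state ← (V=0, rpm=0)
set_airspeed(11.81): V ← 11.81 m/s
set_airspeed(37.65): V ← 37.65 m/s
throttle_to(9536): rpm ← 9536
adjust_airspeed(+7.72): V ← 37.65 +7.72 = 45.37 m/s
final state: V = 45.37 m/s, rpm = 9536 → n = rpm/60 = 158.933333 rev/s
J = V / (n·D) = 45.37 / (158.933333 × 2.515) = 0.113505
regime bands: climb J<0.3374 | cruise [0.3374, 0.6748) | windmill J≥0.6748
J = 0.1135 → climb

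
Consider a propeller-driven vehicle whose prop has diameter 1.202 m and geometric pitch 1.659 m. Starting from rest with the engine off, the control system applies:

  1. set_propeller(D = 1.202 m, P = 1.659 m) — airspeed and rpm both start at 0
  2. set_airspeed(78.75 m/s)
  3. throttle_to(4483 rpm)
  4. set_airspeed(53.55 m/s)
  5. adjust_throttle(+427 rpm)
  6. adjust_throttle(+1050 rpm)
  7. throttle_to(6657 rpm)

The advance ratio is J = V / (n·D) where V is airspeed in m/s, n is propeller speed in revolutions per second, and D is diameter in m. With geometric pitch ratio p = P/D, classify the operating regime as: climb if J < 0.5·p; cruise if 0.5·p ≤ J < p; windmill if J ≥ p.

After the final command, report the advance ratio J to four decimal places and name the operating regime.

J = 0.4015, regime = climb

set_propeller: D = 1.202 m, P = 1.659 m (p = P/D = 1.380200); state ← (V=0, rpm=0)
set_airspeed(78.75): V ← 78.75 m/s
throttle_to(4483): rpm ← 4483
set_airspeed(53.55): V ← 53.55 m/s
adjust_throttle(+427): rpm ← 4483 +427 = 4910
adjust_throttle(+1050): rpm ← 4910 +1050 = 5960
throttle_to(6657): rpm ← 6657
final state: V = 53.55 m/s, rpm = 6657 → n = rpm/60 = 110.950000 rev/s
J = V / (n·D) = 53.55 / (110.950000 × 1.202) = 0.401539
regime bands: climb J<0.6901 | cruise [0.6901, 1.3802) | windmill J≥1.3802
J = 0.4015 → climb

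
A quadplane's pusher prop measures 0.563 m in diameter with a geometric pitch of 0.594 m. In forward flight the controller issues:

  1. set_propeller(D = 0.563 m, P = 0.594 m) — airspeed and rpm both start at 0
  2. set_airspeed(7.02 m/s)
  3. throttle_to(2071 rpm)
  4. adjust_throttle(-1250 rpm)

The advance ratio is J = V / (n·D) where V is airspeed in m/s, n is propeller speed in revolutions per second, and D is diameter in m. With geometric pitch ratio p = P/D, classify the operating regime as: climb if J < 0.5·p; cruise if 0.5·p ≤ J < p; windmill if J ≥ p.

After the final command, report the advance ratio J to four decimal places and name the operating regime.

J = 0.9112, regime = cruise

set_propeller: D = 0.563 m, P = 0.594 m (p = P/D = 1.055062); state ← (V=0, rpm=0)
set_airspeed(7.02): V ← 7.02 m/s
throttle_to(2071): rpm ← 2071
adjust_throttle(-1250): rpm ← 2071 -1250 = 821
final state: V = 7.02 m/s, rpm = 821 → n = rpm/60 = 13.683333 rev/s
J = V / (n·D) = 7.02 / (13.683333 × 0.563) = 0.911248
regime bands: climb J<0.5275 | cruise [0.5275, 1.0551) | windmill J≥1.0551
J = 0.9112 → cruise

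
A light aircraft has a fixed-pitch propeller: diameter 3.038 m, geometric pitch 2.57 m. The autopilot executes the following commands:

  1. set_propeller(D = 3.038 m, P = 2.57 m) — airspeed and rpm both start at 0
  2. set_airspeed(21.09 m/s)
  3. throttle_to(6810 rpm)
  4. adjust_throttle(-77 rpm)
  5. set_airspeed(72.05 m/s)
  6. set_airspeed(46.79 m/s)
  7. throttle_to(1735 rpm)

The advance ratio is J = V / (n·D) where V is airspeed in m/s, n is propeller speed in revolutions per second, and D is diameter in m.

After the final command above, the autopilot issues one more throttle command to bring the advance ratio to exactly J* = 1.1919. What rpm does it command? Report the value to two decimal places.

set_propeller: D = 3.038 m, P = 2.57 m (p = P/D = 0.845951); state ← (V=0, rpm=0)
set_airspeed(21.09): V ← 21.09 m/s
throttle_to(6810): rpm ← 6810
adjust_throttle(-77): rpm ← 6810 -77 = 6733
set_airspeed(72.05): V ← 72.05 m/s
set_airspeed(46.79): V ← 46.79 m/s
throttle_to(1735): rpm ← 1735
final state: V = 46.79 m/s, rpm = 1735 → n = rpm/60 = 28.916667 rev/s
target J* = 1.1919; solve J* = V/(n·D) for n: n = V/(J*·D) = 46.79/(1.1919 × 3.038) = 12.921873 rev/s
rpm = 60·n = 775.312358

rpm = 775.31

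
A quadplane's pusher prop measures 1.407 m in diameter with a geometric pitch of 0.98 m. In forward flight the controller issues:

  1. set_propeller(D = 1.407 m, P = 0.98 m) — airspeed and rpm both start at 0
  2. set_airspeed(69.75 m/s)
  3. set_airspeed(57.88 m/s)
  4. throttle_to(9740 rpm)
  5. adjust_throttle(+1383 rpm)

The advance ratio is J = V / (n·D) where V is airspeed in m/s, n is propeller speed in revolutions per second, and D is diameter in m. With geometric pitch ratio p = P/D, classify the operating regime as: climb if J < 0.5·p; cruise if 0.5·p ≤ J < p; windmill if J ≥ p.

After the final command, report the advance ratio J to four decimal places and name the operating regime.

set_propeller: D = 1.407 m, P = 0.98 m (p = P/D = 0.696517); state ← (V=0, rpm=0)
set_airspeed(69.75): V ← 69.75 m/s
set_airspeed(57.88): V ← 57.88 m/s
throttle_to(9740): rpm ← 9740
adjust_throttle(+1383): rpm ← 9740 +1383 = 11123
final state: V = 57.88 m/s, rpm = 11123 → n = rpm/60 = 185.383333 rev/s
J = V / (n·D) = 57.88 / (185.383333 × 1.407) = 0.221903
regime bands: climb J<0.3483 | cruise [0.3483, 0.6965) | windmill J≥0.6965
J = 0.2219 → climb

J = 0.2219, regime = climb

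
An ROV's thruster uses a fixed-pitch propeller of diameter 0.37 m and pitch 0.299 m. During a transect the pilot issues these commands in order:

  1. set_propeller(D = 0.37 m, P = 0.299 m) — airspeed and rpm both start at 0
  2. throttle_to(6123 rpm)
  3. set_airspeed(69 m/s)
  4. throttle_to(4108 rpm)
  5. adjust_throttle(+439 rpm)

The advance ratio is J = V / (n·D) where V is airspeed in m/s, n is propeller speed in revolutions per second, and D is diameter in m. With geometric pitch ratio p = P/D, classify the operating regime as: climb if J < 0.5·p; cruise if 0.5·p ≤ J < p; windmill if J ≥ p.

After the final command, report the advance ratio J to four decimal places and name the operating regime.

J = 2.4608, regime = windmill

set_propeller: D = 0.37 m, P = 0.299 m (p = P/D = 0.808108); state ← (V=0, rpm=0)
throttle_to(6123): rpm ← 6123
set_airspeed(69): V ← 69 m/s
throttle_to(4108): rpm ← 4108
adjust_throttle(+439): rpm ← 4108 +439 = 4547
final state: V = 69 m/s, rpm = 4547 → n = rpm/60 = 75.783333 rev/s
J = V / (n·D) = 69 / (75.783333 × 0.37) = 2.460785
regime bands: climb J<0.4041 | cruise [0.4041, 0.8081) | windmill J≥0.8081
J = 2.4608 → windmill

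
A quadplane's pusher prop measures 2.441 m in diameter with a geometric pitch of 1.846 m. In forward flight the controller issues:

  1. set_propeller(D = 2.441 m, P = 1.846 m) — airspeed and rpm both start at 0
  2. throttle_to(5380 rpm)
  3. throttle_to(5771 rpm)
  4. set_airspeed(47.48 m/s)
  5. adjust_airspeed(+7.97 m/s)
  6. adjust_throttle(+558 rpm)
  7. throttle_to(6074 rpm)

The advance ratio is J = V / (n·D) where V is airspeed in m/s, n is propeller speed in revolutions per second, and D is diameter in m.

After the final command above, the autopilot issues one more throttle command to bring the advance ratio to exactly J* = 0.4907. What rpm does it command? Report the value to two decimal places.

rpm = 2777.60

set_propeller: D = 2.441 m, P = 1.846 m (p = P/D = 0.756247); state ← (V=0, rpm=0)
throttle_to(5380): rpm ← 5380
throttle_to(5771): rpm ← 5771
set_airspeed(47.48): V ← 47.48 m/s
adjust_airspeed(+7.97): V ← 47.48 +7.97 = 55.45 m/s
adjust_throttle(+558): rpm ← 5771 +558 = 6329
throttle_to(6074): rpm ← 6074
final state: V = 55.45 m/s, rpm = 6074 → n = rpm/60 = 101.233333 rev/s
target J* = 0.4907; solve J* = V/(n·D) for n: n = V/(J*·D) = 55.45/(0.4907 × 2.441) = 46.293254 rev/s
rpm = 60·n = 2777.595267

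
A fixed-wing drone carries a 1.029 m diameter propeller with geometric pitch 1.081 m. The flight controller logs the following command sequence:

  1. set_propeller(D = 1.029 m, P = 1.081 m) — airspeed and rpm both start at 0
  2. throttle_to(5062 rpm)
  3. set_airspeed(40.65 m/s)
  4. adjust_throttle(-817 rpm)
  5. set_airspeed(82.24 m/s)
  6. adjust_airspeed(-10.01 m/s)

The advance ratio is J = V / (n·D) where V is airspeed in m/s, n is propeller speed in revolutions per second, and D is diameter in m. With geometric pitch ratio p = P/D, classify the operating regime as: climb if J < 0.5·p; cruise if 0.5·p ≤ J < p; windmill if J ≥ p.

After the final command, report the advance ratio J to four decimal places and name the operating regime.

J = 0.9921, regime = cruise

set_propeller: D = 1.029 m, P = 1.081 m (p = P/D = 1.050534); state ← (V=0, rpm=0)
throttle_to(5062): rpm ← 5062
set_airspeed(40.65): V ← 40.65 m/s
adjust_throttle(-817): rpm ← 5062 -817 = 4245
set_airspeed(82.24): V ← 82.24 m/s
adjust_airspeed(-10.01): V ← 82.24 -10.01 = 72.23 m/s
final state: V = 72.23 m/s, rpm = 4245 → n = rpm/60 = 70.750000 rev/s
J = V / (n·D) = 72.23 / (70.750000 × 1.029) = 0.992146
regime bands: climb J<0.5253 | cruise [0.5253, 1.0505) | windmill J≥1.0505
J = 0.9921 → cruise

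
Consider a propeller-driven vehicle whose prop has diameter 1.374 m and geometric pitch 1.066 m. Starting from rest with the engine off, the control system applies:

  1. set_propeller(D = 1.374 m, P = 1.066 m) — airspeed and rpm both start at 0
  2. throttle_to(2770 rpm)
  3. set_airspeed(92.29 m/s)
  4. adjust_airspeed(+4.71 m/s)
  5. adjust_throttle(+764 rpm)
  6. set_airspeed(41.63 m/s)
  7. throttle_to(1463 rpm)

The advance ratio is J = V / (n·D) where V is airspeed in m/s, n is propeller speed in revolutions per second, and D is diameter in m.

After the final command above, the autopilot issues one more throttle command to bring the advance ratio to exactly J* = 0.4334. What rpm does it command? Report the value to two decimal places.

set_propeller: D = 1.374 m, P = 1.066 m (p = P/D = 0.775837); state ← (V=0, rpm=0)
throttle_to(2770): rpm ← 2770
set_airspeed(92.29): V ← 92.29 m/s
adjust_airspeed(+4.71): V ← 92.29 +4.71 = 97 m/s
adjust_throttle(+764): rpm ← 2770 +764 = 3534
set_airspeed(41.63): V ← 41.63 m/s
throttle_to(1463): rpm ← 1463
final state: V = 41.63 m/s, rpm = 1463 → n = rpm/60 = 24.383333 rev/s
target J* = 0.4334; solve J* = V/(n·D) for n: n = V/(J*·D) = 41.63/(0.4334 × 1.374) = 69.908627 rev/s
rpm = 60·n = 4194.517605

rpm = 4194.52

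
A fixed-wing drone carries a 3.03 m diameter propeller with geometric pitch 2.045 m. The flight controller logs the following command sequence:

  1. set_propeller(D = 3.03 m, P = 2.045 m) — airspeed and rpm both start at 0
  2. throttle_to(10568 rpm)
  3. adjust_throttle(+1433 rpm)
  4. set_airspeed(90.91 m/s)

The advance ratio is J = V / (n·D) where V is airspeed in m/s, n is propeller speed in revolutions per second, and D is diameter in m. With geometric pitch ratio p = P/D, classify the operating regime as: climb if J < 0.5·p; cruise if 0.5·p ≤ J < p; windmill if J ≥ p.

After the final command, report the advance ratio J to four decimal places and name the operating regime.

J = 0.1500, regime = climb

set_propeller: D = 3.03 m, P = 2.045 m (p = P/D = 0.674917); state ← (V=0, rpm=0)
throttle_to(10568): rpm ← 10568
adjust_throttle(+1433): rpm ← 10568 +1433 = 12001
set_airspeed(90.91): V ← 90.91 m/s
final state: V = 90.91 m/s, rpm = 12001 → n = rpm/60 = 200.016667 rev/s
J = V / (n·D) = 90.91 / (200.016667 × 3.03) = 0.150004
regime bands: climb J<0.3375 | cruise [0.3375, 0.6749) | windmill J≥0.6749
J = 0.1500 → climb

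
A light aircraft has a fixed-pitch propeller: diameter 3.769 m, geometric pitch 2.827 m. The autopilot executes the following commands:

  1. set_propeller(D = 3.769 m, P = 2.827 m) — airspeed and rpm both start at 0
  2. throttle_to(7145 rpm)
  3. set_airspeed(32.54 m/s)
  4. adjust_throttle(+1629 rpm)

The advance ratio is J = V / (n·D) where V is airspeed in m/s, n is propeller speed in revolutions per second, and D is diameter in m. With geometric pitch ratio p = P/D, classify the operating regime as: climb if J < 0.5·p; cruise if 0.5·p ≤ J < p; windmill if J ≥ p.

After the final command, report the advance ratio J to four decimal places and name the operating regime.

set_propeller: D = 3.769 m, P = 2.827 m (p = P/D = 0.750066); state ← (V=0, rpm=0)
throttle_to(7145): rpm ← 7145
set_airspeed(32.54): V ← 32.54 m/s
adjust_throttle(+1629): rpm ← 7145 +1629 = 8774
final state: V = 32.54 m/s, rpm = 8774 → n = rpm/60 = 146.233333 rev/s
J = V / (n·D) = 32.54 / (146.233333 × 3.769) = 0.059040
regime bands: climb J<0.3750 | cruise [0.3750, 0.7501) | windmill J≥0.7501
J = 0.0590 → climb

J = 0.0590, regime = climb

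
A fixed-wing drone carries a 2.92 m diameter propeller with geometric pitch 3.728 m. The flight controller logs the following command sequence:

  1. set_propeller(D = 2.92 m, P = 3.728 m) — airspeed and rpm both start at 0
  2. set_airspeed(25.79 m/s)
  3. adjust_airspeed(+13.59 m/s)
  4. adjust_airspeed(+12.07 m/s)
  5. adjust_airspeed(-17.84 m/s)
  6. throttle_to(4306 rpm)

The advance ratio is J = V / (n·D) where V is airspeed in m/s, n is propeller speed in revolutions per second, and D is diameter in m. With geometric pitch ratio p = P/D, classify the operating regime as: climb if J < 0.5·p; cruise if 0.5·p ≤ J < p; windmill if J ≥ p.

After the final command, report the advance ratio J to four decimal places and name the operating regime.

set_propeller: D = 2.92 m, P = 3.728 m (p = P/D = 1.276712); state ← (V=0, rpm=0)
set_airspeed(25.79): V ← 25.79 m/s
adjust_airspeed(+13.59): V ← 25.79 +13.59 = 39.38 m/s
adjust_airspeed(+12.07): V ← 39.38 +12.07 = 51.45 m/s
adjust_airspeed(-17.84): V ← 51.45 -17.84 = 33.61 m/s
throttle_to(4306): rpm ← 4306
final state: V = 33.61 m/s, rpm = 4306 → n = rpm/60 = 71.766667 rev/s
J = V / (n·D) = 33.61 / (71.766667 × 2.92) = 0.160385
regime bands: climb J<0.6384 | cruise [0.6384, 1.2767) | windmill J≥1.2767
J = 0.1604 → climb

J = 0.1604, regime = climb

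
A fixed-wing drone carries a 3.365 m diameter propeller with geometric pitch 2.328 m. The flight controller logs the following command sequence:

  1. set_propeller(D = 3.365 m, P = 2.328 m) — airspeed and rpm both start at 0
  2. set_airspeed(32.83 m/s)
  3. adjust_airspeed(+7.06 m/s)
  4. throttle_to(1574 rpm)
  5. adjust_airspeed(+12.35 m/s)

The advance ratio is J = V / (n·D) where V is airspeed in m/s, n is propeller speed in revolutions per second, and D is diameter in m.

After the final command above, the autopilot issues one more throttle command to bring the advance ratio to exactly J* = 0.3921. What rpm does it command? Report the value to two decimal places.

set_propeller: D = 3.365 m, P = 2.328 m (p = P/D = 0.691828); state ← (V=0, rpm=0)
set_airspeed(32.83): V ← 32.83 m/s
adjust_airspeed(+7.06): V ← 32.83 +7.06 = 39.89 m/s
throttle_to(1574): rpm ← 1574
adjust_airspeed(+12.35): V ← 39.89 +12.35 = 52.24 m/s
final state: V = 52.24 m/s, rpm = 1574 → n = rpm/60 = 26.233333 rev/s
target J* = 0.3921; solve J* = V/(n·D) for n: n = V/(J*·D) = 52.24/(0.3921 × 3.365) = 39.593260 rev/s
rpm = 60·n = 2375.595576

rpm = 2375.60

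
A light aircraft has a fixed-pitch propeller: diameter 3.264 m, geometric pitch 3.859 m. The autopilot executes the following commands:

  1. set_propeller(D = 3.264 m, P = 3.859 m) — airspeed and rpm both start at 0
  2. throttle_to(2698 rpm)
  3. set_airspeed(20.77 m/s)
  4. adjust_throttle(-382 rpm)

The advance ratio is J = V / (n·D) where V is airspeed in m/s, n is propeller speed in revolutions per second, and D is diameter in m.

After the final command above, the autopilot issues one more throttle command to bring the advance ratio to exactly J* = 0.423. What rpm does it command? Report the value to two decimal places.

rpm = 902.60

set_propeller: D = 3.264 m, P = 3.859 m (p = P/D = 1.182292); state ← (V=0, rpm=0)
throttle_to(2698): rpm ← 2698
set_airspeed(20.77): V ← 20.77 m/s
adjust_throttle(-382): rpm ← 2698 -382 = 2316
final state: V = 20.77 m/s, rpm = 2316 → n = rpm/60 = 38.600000 rev/s
target J* = 0.423; solve J* = V/(n·D) for n: n = V/(J*·D) = 20.77/(0.423 × 3.264) = 15.043399 rev/s
rpm = 60·n = 902.603949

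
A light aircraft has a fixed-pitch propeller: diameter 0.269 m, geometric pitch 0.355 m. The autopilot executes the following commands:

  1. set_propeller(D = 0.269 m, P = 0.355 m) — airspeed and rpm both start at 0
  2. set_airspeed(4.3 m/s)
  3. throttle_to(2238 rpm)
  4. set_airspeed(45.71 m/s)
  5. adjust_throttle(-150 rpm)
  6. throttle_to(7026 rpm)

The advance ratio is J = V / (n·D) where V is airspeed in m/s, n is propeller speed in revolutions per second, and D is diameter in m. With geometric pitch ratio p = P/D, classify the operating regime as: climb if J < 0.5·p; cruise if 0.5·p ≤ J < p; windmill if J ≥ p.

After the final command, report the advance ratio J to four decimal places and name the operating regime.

set_propeller: D = 0.269 m, P = 0.355 m (p = P/D = 1.319703); state ← (V=0, rpm=0)
set_airspeed(4.3): V ← 4.3 m/s
throttle_to(2238): rpm ← 2238
set_airspeed(45.71): V ← 45.71 m/s
adjust_throttle(-150): rpm ← 2238 -150 = 2088
throttle_to(7026): rpm ← 7026
final state: V = 45.71 m/s, rpm = 7026 → n = rpm/60 = 117.100000 rev/s
J = V / (n·D) = 45.71 / (117.100000 × 0.269) = 1.451116
regime bands: climb J<0.6599 | cruise [0.6599, 1.3197) | windmill J≥1.3197
J = 1.4511 → windmill

J = 1.4511, regime = windmill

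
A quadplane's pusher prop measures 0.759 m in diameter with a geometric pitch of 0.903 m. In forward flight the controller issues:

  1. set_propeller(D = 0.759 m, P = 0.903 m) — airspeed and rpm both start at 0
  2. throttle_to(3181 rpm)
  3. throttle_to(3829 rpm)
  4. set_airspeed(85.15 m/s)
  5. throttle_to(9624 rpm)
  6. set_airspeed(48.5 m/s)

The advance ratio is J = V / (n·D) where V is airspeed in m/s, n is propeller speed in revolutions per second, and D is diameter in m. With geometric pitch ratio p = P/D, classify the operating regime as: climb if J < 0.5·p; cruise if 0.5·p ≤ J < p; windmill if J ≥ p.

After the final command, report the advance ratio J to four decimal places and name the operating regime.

J = 0.3984, regime = climb

set_propeller: D = 0.759 m, P = 0.903 m (p = P/D = 1.189723); state ← (V=0, rpm=0)
throttle_to(3181): rpm ← 3181
throttle_to(3829): rpm ← 3829
set_airspeed(85.15): V ← 85.15 m/s
throttle_to(9624): rpm ← 9624
set_airspeed(48.5): V ← 48.5 m/s
final state: V = 48.5 m/s, rpm = 9624 → n = rpm/60 = 160.400000 rev/s
J = V / (n·D) = 48.5 / (160.400000 × 0.759) = 0.398378
regime bands: climb J<0.5949 | cruise [0.5949, 1.1897) | windmill J≥1.1897
J = 0.3984 → climb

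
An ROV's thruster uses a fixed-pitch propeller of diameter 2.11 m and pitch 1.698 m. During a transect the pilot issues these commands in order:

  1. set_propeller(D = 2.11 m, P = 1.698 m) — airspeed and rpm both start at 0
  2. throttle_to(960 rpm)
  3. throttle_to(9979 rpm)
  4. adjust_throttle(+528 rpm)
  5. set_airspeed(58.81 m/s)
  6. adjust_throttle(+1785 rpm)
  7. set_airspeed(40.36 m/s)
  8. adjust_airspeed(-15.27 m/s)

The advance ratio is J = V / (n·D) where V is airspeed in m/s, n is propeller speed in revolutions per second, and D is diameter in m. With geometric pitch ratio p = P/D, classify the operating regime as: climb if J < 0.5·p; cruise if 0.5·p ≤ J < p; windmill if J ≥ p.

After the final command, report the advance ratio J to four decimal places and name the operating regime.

J = 0.0580, regime = climb

set_propeller: D = 2.11 m, P = 1.698 m (p = P/D = 0.804739); state ← (V=0, rpm=0)
throttle_to(960): rpm ← 960
throttle_to(9979): rpm ← 9979
adjust_throttle(+528): rpm ← 9979 +528 = 10507
set_airspeed(58.81): V ← 58.81 m/s
adjust_throttle(+1785): rpm ← 10507 +1785 = 12292
set_airspeed(40.36): V ← 40.36 m/s
adjust_airspeed(-15.27): V ← 40.36 -15.27 = 25.09 m/s
final state: V = 25.09 m/s, rpm = 12292 → n = rpm/60 = 204.866667 rev/s
J = V / (n·D) = 25.09 / (204.866667 × 2.11) = 0.058043
regime bands: climb J<0.4024 | cruise [0.4024, 0.8047) | windmill J≥0.8047
J = 0.0580 → climb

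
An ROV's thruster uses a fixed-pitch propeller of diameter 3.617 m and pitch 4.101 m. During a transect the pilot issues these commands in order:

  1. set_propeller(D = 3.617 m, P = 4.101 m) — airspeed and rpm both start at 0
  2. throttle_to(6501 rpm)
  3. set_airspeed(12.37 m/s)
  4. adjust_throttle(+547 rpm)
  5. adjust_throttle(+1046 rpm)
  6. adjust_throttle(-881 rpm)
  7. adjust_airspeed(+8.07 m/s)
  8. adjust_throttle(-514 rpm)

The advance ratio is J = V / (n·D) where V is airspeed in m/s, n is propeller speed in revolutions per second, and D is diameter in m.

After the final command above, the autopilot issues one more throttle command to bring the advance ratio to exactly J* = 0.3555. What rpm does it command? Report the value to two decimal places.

rpm = 953.77

set_propeller: D = 3.617 m, P = 4.101 m (p = P/D = 1.133813); state ← (V=0, rpm=0)
throttle_to(6501): rpm ← 6501
set_airspeed(12.37): V ← 12.37 m/s
adjust_throttle(+547): rpm ← 6501 +547 = 7048
adjust_throttle(+1046): rpm ← 7048 +1046 = 8094
adjust_throttle(-881): rpm ← 8094 -881 = 7213
adjust_airspeed(+8.07): V ← 12.37 +8.07 = 20.44 m/s
adjust_throttle(-514): rpm ← 7213 -514 = 6699
final state: V = 20.44 m/s, rpm = 6699 → n = rpm/60 = 111.650000 rev/s
target J* = 0.3555; solve J* = V/(n·D) for n: n = V/(J*·D) = 20.44/(0.3555 × 3.617) = 15.896180 rev/s
rpm = 60·n = 953.770813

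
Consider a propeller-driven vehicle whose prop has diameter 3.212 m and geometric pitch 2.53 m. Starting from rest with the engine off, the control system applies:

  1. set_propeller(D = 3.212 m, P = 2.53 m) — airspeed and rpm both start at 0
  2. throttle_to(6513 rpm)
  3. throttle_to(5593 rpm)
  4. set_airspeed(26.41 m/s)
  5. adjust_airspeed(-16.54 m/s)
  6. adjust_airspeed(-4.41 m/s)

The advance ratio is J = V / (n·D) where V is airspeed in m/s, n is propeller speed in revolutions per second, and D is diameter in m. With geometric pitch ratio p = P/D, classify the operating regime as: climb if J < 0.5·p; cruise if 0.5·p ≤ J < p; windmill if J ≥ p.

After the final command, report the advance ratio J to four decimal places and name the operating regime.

J = 0.0182, regime = climb

set_propeller: D = 3.212 m, P = 2.53 m (p = P/D = 0.787671); state ← (V=0, rpm=0)
throttle_to(6513): rpm ← 6513
throttle_to(5593): rpm ← 5593
set_airspeed(26.41): V ← 26.41 m/s
adjust_airspeed(-16.54): V ← 26.41 -16.54 = 9.87 m/s
adjust_airspeed(-4.41): V ← 9.87 -4.41 = 5.46 m/s
final state: V = 5.46 m/s, rpm = 5593 → n = rpm/60 = 93.216667 rev/s
J = V / (n·D) = 5.46 / (93.216667 × 3.212) = 0.018236
regime bands: climb J<0.3938 | cruise [0.3938, 0.7877) | windmill J≥0.7877
J = 0.0182 → climb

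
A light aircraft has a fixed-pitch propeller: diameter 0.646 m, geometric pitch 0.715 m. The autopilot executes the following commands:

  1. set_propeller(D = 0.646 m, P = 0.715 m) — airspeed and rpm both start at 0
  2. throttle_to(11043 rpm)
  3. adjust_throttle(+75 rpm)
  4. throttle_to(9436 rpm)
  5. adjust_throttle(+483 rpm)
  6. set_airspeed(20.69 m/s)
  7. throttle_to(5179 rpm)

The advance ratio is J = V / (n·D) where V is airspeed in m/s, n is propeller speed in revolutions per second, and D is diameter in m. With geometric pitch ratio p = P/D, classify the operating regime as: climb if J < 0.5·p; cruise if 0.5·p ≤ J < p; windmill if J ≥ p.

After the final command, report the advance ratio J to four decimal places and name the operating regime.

J = 0.3711, regime = climb

set_propeller: D = 0.646 m, P = 0.715 m (p = P/D = 1.106811); state ← (V=0, rpm=0)
throttle_to(11043): rpm ← 11043
adjust_throttle(+75): rpm ← 11043 +75 = 11118
throttle_to(9436): rpm ← 9436
adjust_throttle(+483): rpm ← 9436 +483 = 9919
set_airspeed(20.69): V ← 20.69 m/s
throttle_to(5179): rpm ← 5179
final state: V = 20.69 m/s, rpm = 5179 → n = rpm/60 = 86.316667 rev/s
J = V / (n·D) = 20.69 / (86.316667 × 0.646) = 0.371051
regime bands: climb J<0.5534 | cruise [0.5534, 1.1068) | windmill J≥1.1068
J = 0.3711 → climb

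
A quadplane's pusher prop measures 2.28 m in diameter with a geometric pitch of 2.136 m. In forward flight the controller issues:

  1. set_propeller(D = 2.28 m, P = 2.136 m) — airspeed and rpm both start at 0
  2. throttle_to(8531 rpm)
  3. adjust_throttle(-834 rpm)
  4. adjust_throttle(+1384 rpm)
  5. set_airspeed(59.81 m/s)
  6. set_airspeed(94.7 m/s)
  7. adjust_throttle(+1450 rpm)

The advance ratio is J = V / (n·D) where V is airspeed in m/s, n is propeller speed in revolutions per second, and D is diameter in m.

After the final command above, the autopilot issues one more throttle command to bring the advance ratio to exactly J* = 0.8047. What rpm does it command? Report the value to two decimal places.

set_propeller: D = 2.28 m, P = 2.136 m (p = P/D = 0.936842); state ← (V=0, rpm=0)
throttle_to(8531): rpm ← 8531
adjust_throttle(-834): rpm ← 8531 -834 = 7697
adjust_throttle(+1384): rpm ← 7697 +1384 = 9081
set_airspeed(59.81): V ← 59.81 m/s
set_airspeed(94.7): V ← 94.7 m/s
adjust_throttle(+1450): rpm ← 9081 +1450 = 10531
final state: V = 94.7 m/s, rpm = 10531 → n = rpm/60 = 175.516667 rev/s
target J* = 0.8047; solve J* = V/(n·D) for n: n = V/(J*·D) = 94.7/(0.8047 × 2.28) = 51.615618 rev/s
rpm = 60·n = 3096.937074

rpm = 3096.94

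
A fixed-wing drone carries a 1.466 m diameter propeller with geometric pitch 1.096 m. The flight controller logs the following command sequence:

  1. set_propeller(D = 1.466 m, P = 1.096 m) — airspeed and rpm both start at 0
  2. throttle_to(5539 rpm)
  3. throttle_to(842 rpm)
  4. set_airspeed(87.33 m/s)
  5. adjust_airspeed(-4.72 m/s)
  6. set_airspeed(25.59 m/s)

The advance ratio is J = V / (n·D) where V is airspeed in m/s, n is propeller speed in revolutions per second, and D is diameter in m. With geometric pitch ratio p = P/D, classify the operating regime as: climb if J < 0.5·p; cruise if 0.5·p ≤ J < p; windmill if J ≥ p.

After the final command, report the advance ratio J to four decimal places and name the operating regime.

J = 1.2439, regime = windmill

set_propeller: D = 1.466 m, P = 1.096 m (p = P/D = 0.747613); state ← (V=0, rpm=0)
throttle_to(5539): rpm ← 5539
throttle_to(842): rpm ← 842
set_airspeed(87.33): V ← 87.33 m/s
adjust_airspeed(-4.72): V ← 87.33 -4.72 = 82.61 m/s
set_airspeed(25.59): V ← 25.59 m/s
final state: V = 25.59 m/s, rpm = 842 → n = rpm/60 = 14.033333 rev/s
J = V / (n·D) = 25.59 / (14.033333 × 1.466) = 1.243871
regime bands: climb J<0.3738 | cruise [0.3738, 0.7476) | windmill J≥0.7476
J = 1.2439 → windmill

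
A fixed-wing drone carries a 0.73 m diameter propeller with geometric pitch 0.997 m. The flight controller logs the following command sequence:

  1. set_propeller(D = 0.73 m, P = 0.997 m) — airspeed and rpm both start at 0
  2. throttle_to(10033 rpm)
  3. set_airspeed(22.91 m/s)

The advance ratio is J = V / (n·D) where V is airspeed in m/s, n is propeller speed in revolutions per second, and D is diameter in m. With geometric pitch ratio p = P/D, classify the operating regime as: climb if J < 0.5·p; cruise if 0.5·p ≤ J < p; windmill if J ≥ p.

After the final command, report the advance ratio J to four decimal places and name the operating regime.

set_propeller: D = 0.73 m, P = 0.997 m (p = P/D = 1.365753); state ← (V=0, rpm=0)
throttle_to(10033): rpm ← 10033
set_airspeed(22.91): V ← 22.91 m/s
final state: V = 22.91 m/s, rpm = 10033 → n = rpm/60 = 167.216667 rev/s
J = V / (n·D) = 22.91 / (167.216667 × 0.73) = 0.187682
regime bands: climb J<0.6829 | cruise [0.6829, 1.3658) | windmill J≥1.3658
J = 0.1877 → climb

J = 0.1877, regime = climb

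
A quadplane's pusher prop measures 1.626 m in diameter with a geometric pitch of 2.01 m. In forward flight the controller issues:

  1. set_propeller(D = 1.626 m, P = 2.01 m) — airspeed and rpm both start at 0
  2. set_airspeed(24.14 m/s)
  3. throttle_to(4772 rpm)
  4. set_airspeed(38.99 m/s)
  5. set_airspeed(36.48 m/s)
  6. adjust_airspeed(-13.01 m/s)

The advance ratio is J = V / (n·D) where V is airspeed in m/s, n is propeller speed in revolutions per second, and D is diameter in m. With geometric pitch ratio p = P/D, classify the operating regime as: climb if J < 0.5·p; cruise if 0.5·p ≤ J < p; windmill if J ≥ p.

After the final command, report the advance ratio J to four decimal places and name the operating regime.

J = 0.1815, regime = climb

set_propeller: D = 1.626 m, P = 2.01 m (p = P/D = 1.236162); state ← (V=0, rpm=0)
set_airspeed(24.14): V ← 24.14 m/s
throttle_to(4772): rpm ← 4772
set_airspeed(38.99): V ← 38.99 m/s
set_airspeed(36.48): V ← 36.48 m/s
adjust_airspeed(-13.01): V ← 36.48 -13.01 = 23.47 m/s
final state: V = 23.47 m/s, rpm = 4772 → n = rpm/60 = 79.533333 rev/s
J = V / (n·D) = 23.47 / (79.533333 × 1.626) = 0.181486
regime bands: climb J<0.6181 | cruise [0.6181, 1.2362) | windmill J≥1.2362
J = 0.1815 → climb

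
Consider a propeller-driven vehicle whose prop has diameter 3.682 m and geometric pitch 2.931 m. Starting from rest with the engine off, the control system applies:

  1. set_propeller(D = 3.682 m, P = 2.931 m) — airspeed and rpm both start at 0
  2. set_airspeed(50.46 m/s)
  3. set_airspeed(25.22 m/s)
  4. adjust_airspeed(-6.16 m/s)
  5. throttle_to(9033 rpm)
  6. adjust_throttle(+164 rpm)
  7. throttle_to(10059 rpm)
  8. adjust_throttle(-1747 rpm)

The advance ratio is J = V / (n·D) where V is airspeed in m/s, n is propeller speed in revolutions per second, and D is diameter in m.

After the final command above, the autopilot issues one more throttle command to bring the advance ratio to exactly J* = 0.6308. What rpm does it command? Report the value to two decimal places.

set_propeller: D = 3.682 m, P = 2.931 m (p = P/D = 0.796035); state ← (V=0, rpm=0)
set_airspeed(50.46): V ← 50.46 m/s
set_airspeed(25.22): V ← 25.22 m/s
adjust_airspeed(-6.16): V ← 25.22 -6.16 = 19.06 m/s
throttle_to(9033): rpm ← 9033
adjust_throttle(+164): rpm ← 9033 +164 = 9197
throttle_to(10059): rpm ← 10059
adjust_throttle(-1747): rpm ← 10059 -1747 = 8312
final state: V = 19.06 m/s, rpm = 8312 → n = rpm/60 = 138.533333 rev/s
target J* = 0.6308; solve J* = V/(n·D) for n: n = V/(J*·D) = 19.06/(0.6308 × 3.682) = 8.206301 rev/s
rpm = 60·n = 492.378043

rpm = 492.38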